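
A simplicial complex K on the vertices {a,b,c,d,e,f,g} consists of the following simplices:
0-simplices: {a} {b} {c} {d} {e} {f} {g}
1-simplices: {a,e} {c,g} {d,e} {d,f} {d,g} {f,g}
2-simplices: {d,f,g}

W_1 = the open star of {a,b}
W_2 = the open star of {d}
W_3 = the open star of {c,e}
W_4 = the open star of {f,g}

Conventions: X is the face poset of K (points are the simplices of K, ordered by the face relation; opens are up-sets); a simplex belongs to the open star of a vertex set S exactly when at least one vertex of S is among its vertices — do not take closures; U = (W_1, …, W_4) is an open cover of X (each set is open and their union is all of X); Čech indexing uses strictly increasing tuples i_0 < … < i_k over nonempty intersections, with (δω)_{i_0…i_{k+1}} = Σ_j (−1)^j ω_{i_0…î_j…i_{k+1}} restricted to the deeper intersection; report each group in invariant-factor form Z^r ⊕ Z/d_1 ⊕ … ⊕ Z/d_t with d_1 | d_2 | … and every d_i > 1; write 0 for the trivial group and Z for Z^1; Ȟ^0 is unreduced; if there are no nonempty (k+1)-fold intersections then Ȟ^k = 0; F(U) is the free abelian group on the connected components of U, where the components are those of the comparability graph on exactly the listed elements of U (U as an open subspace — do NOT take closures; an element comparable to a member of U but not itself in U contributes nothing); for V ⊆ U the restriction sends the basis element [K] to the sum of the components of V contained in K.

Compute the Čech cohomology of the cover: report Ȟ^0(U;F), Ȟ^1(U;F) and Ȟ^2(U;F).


Ȟ^0(U;F) ≅ Z^2, Ȟ^1(U;F) ≅ 0, Ȟ^2(U;F) ≅ 0

nerve of the cover:
  W1={{a},{b},{a,e}} W2={{d},{d,e},{d,f},{d,g},{d,f,g}} W3={{c},{e},{a,e},{c,g},{d,e}} W4={{f},{g},{c,g},{d,f},{d,g},{f,g},{d,f,g}}
  W13={{a,e}} W23={{d,e}} W24={{d,f},{d,g},{d,f,g}} W34={{c,g}}
components per intersection:
  W1: {{a},{a,e}} {{b}}
  W2: {{d},{d,e},{d,f},{d,g},{d,f,g}}
  W3: {{c},{c,g}} {{e},{a,e},{d,e}}
  W4: {{f},{g},{c,g},{d,f},{d,g},{f,g},{d,f,g}}
  W13: {{a,e}}
  W23: {{d,e}}
  W24: {{d,f},{d,g},{d,f,g}}
  W34: {{c,g}}
C dims 6,4; δ0: rk 4, SNF 1^4
Ȟ^0 = (6 − 4) − 0 = 2, so Ȟ^0 ≅ Z^2
Ȟ^1 = (4 − 0) − 4 = 0, so Ȟ^1 ≅ 0
Ȟ^2 = (0 − 0) − 0 = 0, so Ȟ^2 ≅ 0


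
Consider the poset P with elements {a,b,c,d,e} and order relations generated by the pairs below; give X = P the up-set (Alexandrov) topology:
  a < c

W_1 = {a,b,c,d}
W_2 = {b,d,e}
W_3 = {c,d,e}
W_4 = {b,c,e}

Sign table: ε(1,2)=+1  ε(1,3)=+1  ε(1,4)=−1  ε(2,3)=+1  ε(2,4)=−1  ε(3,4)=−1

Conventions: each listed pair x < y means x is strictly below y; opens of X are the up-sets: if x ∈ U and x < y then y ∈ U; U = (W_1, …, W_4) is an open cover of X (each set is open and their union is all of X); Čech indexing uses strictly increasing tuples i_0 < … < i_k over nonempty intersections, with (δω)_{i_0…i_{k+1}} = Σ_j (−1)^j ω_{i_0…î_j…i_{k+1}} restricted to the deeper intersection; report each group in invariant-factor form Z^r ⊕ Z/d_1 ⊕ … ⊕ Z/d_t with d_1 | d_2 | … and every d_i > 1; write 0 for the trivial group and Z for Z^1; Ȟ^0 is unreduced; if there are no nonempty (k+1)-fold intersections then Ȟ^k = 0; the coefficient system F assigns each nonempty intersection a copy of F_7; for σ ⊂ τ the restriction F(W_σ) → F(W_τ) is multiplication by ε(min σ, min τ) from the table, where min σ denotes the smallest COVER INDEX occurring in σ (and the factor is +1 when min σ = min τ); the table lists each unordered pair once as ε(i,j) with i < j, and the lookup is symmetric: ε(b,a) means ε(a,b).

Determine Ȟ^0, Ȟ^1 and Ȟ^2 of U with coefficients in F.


nonempty intersections:
  W12={b,d} W13={c,d} W14={b,c} W23={d,e} W24={b,e} W34={c,e}
  W123={d} W124={b} W134={c} W234={e}
C dims 4,6,4; δ0: rk_F7 3; δ1: rk_F7 3
Ȟ^0: (4−3)−0=1 ⇒ Z/7
Ȟ^1: (6−3)−3=0 ⇒ 0
Ȟ^2: (4−0)−3=1 ⇒ Z/7

Ȟ^0 ≅ Z/7; Ȟ^1 ≅ 0; Ȟ^2 ≅ Z/7


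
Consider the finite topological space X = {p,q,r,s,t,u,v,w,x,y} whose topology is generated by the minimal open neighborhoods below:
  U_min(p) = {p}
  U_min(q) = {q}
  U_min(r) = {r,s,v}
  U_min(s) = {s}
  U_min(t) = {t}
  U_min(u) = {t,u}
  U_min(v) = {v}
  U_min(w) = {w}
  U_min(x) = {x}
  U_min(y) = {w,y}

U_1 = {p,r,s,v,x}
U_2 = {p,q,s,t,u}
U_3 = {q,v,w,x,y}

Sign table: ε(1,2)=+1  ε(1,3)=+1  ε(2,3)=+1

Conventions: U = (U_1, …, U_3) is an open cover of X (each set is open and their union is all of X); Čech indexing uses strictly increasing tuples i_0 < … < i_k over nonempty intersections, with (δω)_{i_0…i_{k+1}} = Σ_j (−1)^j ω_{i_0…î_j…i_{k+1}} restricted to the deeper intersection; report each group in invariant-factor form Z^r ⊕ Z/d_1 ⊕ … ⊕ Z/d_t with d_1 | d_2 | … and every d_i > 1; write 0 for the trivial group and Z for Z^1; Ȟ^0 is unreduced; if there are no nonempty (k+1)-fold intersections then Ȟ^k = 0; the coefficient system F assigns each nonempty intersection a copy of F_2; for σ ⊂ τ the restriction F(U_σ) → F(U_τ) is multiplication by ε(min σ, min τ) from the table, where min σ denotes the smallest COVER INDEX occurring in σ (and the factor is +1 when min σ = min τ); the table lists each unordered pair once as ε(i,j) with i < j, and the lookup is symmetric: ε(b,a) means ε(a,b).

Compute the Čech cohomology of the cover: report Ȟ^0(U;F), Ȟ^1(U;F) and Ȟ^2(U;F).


nonempty intersections:
  U12={p,s} U13={v,x} U23={q}
C dims 3,3; δ0: rk_F2 2
Ȟ^0: (3−2)−0=1 ⇒ Z/2
Ȟ^1: (3−0)−2=1 ⇒ Z/2
Ȟ^2: (0−0)−0=0 ⇒ 0

Ȟ^0 ≅ Z/2, Ȟ^1 ≅ Z/2 and Ȟ^2 ≅ 0


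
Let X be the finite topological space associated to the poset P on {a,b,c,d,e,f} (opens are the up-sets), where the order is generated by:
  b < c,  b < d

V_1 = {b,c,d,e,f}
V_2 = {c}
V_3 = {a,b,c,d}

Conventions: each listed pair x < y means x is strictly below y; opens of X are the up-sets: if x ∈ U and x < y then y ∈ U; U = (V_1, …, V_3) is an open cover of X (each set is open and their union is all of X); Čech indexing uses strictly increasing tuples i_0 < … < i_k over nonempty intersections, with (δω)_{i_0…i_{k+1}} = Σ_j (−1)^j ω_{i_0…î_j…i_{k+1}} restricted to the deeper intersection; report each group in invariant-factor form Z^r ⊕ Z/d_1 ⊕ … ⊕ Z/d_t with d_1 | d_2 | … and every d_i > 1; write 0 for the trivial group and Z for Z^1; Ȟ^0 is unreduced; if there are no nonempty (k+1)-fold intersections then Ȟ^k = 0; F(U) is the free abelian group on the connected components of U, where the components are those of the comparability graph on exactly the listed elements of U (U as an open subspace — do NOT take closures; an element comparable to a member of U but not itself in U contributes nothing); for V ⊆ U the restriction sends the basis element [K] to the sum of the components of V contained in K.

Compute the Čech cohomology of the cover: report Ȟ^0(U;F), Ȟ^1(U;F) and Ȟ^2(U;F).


cover nerve:
  V12={c} V13={b,c,d} V23={c}
  V123={c}
components per intersection:
  V1: {b,c,d} {e} {f}
  V2: {c}
  V3: {a} {b,c,d}
  V12: {c}
  V13: {b,c,d}
  V23: {c}
  V123: {c}
C dims 6,3,1; δ0: rk 2, SNF 1^2; δ1: rk 1, SNF 1^1
Ȟ^0: (6−2)−0=4 ⇒ Z^4
Ȟ^1: (3−1)−2=0 ⇒ 0
Ȟ^2: (1−0)−1=0 ⇒ 0

Ȟ^0(U;F) ≅ Z^4,  Ȟ^1(U;F) ≅ 0,  Ȟ^2(U;F) ≅ 0


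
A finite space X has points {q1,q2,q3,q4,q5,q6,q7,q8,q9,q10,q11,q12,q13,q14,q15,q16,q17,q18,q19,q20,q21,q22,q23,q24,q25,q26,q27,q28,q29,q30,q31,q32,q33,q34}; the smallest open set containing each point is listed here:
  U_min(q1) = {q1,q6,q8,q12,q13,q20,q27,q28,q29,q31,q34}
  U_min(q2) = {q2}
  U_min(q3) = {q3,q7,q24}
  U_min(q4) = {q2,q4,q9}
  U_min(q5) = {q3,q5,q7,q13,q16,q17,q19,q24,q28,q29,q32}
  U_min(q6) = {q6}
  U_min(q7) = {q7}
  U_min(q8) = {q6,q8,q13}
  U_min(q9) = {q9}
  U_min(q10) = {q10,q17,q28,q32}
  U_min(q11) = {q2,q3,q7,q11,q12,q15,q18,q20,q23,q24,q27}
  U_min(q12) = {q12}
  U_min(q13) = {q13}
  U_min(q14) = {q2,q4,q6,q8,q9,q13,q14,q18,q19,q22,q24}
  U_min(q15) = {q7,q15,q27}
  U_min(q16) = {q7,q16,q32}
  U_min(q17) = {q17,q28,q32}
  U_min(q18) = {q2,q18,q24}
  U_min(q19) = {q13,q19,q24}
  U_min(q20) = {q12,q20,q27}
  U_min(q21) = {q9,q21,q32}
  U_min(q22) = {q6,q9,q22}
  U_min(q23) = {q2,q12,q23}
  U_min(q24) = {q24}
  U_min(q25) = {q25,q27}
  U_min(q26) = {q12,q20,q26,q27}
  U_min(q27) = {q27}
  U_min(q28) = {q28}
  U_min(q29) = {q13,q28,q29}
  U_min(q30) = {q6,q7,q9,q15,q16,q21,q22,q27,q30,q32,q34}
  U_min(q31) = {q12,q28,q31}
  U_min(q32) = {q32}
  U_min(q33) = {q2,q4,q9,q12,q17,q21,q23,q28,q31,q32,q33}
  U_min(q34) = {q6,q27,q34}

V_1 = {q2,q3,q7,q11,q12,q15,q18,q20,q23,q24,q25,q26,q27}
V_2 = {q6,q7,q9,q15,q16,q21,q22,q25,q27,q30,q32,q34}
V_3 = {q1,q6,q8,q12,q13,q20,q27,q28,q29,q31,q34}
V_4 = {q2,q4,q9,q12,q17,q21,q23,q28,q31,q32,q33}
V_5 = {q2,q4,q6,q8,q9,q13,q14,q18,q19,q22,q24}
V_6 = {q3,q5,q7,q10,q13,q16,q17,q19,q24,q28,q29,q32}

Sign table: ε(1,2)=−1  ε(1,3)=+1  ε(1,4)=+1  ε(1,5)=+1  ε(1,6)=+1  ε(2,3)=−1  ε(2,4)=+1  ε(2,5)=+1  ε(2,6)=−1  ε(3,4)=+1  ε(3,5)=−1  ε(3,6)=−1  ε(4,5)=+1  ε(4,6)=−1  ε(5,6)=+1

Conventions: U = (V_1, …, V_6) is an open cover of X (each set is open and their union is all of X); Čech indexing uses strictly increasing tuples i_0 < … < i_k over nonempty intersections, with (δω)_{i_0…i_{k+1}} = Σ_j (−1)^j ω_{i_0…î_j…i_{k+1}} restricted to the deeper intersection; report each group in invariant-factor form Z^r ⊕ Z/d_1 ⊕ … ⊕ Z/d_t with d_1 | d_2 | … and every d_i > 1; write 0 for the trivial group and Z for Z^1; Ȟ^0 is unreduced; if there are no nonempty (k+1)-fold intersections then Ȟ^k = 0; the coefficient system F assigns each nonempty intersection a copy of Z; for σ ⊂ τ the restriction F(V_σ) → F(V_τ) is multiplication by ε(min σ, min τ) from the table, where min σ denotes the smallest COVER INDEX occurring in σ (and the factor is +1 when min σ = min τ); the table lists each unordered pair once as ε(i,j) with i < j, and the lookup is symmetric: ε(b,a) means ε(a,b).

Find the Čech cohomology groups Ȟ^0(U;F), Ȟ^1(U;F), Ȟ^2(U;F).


nonempty overlaps:
  V12={q7,q15,q25,q27} V13={q12,q20,q27} V14={q2,q12,q23} V15={q2,q18,q24} V16={q3,q7,q24} V23={q6,q27,q34} V24={q9,q21,q32} V25={q6,q9,q22} V26={q7,q16,q32} V34={q12,q28,q31} V35={q6,q8,q13} V36={q13,q28,q29} V45={q2,q4,q9} V46={q17,q28,q32} V56={q13,q19,q24}
  V123={q27} V126={q7} V134={q12} V145={q2} V156={q24} V235={q6} V245={q9} V246={q32} V346={q28} V356={q13}
C dims 6,15,10; δ0: rk 6, SNF 1^5·2; δ1: rk 9, SNF 1^9
degree 0: 6−6−0 = 0 → Ȟ^0 ≅ 0
degree 1: 15−9−6 = 0 plus torsion [2] → Ȟ^1 ≅ Z/2
degree 2: 10−0−9 = 1 → Ȟ^2 ≅ Z

Ȟ^0(U;F) ≅ 0; Ȟ^1(U;F) ≅ Z/2; Ȟ^2(U;F) ≅ Z


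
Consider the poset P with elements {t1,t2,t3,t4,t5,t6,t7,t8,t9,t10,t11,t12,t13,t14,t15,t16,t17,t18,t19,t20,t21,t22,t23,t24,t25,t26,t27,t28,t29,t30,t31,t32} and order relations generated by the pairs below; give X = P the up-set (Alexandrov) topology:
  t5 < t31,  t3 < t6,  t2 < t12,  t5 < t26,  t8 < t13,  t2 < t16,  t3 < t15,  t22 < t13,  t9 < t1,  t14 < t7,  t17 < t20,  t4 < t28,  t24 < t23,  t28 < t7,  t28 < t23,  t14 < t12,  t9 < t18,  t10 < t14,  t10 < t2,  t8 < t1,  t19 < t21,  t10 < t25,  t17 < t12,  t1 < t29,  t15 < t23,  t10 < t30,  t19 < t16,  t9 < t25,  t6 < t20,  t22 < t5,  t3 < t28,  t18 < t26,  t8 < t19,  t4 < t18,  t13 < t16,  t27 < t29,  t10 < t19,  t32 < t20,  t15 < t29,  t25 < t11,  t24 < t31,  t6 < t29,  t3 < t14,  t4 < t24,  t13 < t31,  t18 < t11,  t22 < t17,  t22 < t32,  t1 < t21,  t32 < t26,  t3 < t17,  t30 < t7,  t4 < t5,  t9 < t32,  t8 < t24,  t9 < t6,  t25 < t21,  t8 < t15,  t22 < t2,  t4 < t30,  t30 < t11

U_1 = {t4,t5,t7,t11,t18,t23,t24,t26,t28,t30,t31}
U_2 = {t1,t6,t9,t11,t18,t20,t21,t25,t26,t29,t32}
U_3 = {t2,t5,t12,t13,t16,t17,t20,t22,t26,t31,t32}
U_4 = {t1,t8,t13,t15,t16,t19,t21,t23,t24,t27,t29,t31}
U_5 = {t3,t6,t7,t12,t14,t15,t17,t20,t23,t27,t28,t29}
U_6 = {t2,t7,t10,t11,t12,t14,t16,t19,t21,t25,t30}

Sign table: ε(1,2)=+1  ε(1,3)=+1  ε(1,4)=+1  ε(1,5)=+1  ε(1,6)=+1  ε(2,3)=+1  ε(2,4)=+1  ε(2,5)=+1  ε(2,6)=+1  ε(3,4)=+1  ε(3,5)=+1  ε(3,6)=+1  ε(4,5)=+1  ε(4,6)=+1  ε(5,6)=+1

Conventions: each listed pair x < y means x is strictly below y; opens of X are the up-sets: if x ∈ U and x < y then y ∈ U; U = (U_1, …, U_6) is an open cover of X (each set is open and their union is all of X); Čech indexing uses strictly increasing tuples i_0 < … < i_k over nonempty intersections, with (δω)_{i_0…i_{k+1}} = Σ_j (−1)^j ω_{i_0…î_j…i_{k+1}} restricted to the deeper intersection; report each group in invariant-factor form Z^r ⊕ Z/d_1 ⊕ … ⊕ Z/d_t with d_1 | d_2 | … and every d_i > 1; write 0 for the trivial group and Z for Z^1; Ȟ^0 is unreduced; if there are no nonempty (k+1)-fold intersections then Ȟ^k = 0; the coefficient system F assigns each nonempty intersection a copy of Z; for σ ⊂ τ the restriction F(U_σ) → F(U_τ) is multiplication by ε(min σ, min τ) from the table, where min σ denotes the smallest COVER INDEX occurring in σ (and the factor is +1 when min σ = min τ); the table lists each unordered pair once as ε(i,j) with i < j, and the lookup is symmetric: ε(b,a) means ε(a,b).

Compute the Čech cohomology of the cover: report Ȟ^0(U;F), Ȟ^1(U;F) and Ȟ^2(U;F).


nonempty intersections:
  U12={t11,t18,t26} U13={t5,t26,t31} U14={t23,t24,t31} U15={t7,t23,t28} U16={t7,t11,t30} U23={t20,t26,t32} U24={t1,t21,t29} U25={t6,t20,t29} U26={t11,t21,t25} U34={t13,t16,t31} U35={t12,t17,t20} U36={t2,t12,t16} U45={t15,t23,t27,t29} U46={t16,t19,t21} U56={t7,t12,t14}
  U123={t26} U126={t11} U134={t31} U145={t23} U156={t7} U235={t20} U245={t29} U246={t21} U346={t16} U356={t12}
C dims 6,15,10; δ0: rk 5, SNF 1^5; δ1: rk 10, SNF 1^9·2
Ȟ^0: (6−5)−0=1 ⇒ Z
Ȟ^1: (15−10)−5=0 ⇒ 0
Ȟ^2: (10−0)−10=0 plus torsion [2] ⇒ Z/2

Ȟ^0 ≅ Z, Ȟ^1 ≅ 0 and Ȟ^2 ≅ Z/2


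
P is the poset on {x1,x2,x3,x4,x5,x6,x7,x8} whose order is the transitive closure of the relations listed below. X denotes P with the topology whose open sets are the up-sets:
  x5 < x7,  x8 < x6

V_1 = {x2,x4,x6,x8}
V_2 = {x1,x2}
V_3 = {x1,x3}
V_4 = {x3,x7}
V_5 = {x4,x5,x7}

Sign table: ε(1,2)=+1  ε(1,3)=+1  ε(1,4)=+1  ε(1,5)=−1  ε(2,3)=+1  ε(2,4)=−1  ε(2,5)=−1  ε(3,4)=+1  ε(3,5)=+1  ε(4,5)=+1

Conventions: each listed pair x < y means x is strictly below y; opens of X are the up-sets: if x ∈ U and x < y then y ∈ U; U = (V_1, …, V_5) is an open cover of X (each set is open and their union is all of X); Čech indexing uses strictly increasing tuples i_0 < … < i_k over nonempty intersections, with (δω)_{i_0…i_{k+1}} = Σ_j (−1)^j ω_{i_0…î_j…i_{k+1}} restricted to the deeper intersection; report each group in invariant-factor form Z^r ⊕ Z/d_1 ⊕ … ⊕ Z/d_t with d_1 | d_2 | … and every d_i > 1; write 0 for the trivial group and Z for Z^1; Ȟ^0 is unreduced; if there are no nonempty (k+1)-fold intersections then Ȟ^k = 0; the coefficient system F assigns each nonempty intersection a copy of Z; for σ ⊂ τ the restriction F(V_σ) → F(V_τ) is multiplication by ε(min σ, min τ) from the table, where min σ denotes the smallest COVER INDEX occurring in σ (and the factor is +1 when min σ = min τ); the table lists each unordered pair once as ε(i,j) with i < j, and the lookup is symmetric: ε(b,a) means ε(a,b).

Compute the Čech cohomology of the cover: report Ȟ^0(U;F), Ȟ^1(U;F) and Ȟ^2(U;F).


Ȟ^0 = 0; Ȟ^1 = Z/2; Ȟ^2 = 0

nerve simplices:
  V12={x2} V15={x4} V23={x1} V34={x3} V45={x7}
C dims 5,5; δ0: rk 5, SNF 1^4·2
degree 0: 5−5−0 = 0 → Ȟ^0 ≅ 0
degree 1: 5−0−5 = 0 plus torsion [2] → Ȟ^1 ≅ Z/2
degree 2: 0−0−0 = 0 → Ȟ^2 ≅ 0


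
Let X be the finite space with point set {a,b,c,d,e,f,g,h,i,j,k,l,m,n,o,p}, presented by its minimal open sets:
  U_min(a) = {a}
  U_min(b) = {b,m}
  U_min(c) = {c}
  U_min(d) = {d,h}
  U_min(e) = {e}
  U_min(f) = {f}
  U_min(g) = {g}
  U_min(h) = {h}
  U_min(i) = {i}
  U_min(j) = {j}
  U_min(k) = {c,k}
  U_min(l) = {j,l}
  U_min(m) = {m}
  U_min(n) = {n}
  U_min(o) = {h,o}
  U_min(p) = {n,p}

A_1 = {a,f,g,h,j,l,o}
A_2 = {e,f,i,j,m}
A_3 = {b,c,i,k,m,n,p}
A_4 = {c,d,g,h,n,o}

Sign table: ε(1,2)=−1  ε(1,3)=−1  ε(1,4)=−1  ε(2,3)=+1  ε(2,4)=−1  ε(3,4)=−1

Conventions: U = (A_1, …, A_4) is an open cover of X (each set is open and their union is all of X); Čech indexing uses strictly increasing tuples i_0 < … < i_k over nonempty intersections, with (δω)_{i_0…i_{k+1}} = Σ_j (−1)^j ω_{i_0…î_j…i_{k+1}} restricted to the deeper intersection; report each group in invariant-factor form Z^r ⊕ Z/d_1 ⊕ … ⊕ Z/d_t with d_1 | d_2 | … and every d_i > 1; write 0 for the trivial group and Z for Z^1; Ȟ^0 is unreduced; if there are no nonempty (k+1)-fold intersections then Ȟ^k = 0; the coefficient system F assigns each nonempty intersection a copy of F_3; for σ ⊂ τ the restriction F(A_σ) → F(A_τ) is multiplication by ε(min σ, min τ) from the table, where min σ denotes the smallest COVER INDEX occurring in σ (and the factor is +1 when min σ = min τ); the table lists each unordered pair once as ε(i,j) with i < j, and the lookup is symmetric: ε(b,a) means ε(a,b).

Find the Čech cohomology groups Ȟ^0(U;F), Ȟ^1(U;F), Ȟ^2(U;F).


nonempty overlaps:
  A12={f,j} A14={g,h,o} A23={i,m} A34={c,n}
C dims 4,4; δ0: rk_F3 4
degree 0: 4−4−0 = 0 → Ȟ^0 ≅ 0
degree 1: 4−0−4 = 0 → Ȟ^1 ≅ 0
degree 2: 0−0−0 = 0 → Ȟ^2 ≅ 0

Ȟ^0 ≅ 0,  Ȟ^1 ≅ 0,  Ȟ^2 ≅ 0


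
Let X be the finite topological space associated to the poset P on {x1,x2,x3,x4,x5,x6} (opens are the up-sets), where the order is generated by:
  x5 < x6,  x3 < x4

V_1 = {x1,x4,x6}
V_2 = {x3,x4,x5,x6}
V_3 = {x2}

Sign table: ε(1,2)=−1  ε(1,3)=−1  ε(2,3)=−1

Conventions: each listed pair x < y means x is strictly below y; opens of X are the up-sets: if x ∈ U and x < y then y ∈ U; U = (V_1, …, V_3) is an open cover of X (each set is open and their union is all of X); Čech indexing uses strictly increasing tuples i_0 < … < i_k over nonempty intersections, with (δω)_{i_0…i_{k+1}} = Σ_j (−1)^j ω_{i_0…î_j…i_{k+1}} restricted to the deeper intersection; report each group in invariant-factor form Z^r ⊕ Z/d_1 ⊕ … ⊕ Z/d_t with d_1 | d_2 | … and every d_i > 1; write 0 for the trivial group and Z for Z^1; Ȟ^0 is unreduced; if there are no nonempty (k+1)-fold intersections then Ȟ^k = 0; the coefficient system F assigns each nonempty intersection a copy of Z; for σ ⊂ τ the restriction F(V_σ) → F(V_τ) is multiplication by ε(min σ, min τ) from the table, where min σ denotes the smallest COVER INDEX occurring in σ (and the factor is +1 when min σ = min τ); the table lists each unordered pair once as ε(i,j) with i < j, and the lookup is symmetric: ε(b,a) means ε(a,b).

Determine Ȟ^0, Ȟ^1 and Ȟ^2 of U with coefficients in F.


nonempty overlaps:
  V12={x4,x6}
C dims 3,1; δ0: rk 1, SNF 1^1
degree 0: 3−1−0 = 2 → Ȟ^0 ≅ Z^2
degree 1: 1−0−1 = 0 → Ȟ^1 ≅ 0
degree 2: 0−0−0 = 0 → Ȟ^2 ≅ 0

Ȟ^0 ≅ Z^2,  Ȟ^1 ≅ 0,  Ȟ^2 ≅ 0


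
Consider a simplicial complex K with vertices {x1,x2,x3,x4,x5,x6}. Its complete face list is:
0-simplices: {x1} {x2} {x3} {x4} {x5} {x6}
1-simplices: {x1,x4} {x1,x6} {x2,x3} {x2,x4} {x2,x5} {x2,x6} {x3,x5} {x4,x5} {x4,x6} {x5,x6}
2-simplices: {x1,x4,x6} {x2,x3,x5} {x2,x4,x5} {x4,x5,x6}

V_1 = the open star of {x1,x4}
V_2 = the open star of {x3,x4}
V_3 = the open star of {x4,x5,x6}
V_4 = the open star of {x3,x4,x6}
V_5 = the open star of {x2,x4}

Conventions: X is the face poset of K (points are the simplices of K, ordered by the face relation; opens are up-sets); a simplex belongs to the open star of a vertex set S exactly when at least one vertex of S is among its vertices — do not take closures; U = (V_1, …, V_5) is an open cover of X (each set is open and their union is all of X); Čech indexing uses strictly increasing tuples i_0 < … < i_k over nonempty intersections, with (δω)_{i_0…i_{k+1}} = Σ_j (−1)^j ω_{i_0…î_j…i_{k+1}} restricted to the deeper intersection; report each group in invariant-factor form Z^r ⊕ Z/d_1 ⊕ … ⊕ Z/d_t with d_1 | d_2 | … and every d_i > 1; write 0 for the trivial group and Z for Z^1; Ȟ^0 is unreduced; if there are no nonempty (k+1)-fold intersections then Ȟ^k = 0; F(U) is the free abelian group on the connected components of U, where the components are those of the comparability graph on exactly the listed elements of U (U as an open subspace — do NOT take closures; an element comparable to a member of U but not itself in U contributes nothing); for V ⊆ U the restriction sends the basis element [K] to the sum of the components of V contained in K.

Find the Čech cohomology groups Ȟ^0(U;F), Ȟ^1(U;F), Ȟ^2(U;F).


nonempty intersections:
  V1={{x1},{x4},{x1,x4},{x1,x6},{x2,x4},{x4,x5},{x4,x6},{x1,x4,x6},{x2,x4,x5},{x4,x5,x6}} V2={{x3},{x4},{x1,x4},{x2,x3},{x2,x4},{x3,x5},{x4,x5},{x4,x6},{x1,x4,x6},{x2,x3,x5},{x2,x4,x5},{x4,x5,x6}} V3={{x4},{x5},{x6},{x1,x4},{x1,x6},{x2,x4},{x2,x5},{x2,x6},{x3,x5},{x4,x5},{x4,x6},{x5,x6},{x1,x4,x6},{x2,x3,x5},{x2,x4,x5},{x4,x5,x6}} V4={{x3},{x4},{x6},{x1,x4},{x1,x6},{x2,x3},{x2,x4},{x2,x6},{x3,x5},{x4,x5},{x4,x6},{x5,x6},{x1,x4,x6},{x2,x3,x5},{x2,x4,x5},{x4,x5,x6}} V5={{x2},{x4},{x1,x4},{x2,x3},{x2,x4},{x2,x5},{x2,x6},{x4,x5},{x4,x6},{x1,x4,x6},{x2,x3,x5},{x2,x4,x5},{x4,x5,x6}}
  V12={{x4},{x1,x4},{x2,x4},{x4,x5},{x4,x6},{x1,x4,x6},{x2,x4,x5},{x4,x5,x6}} V13={{x4},{x1,x4},{x1,x6},{x2,x4},{x4,x5},{x4,x6},{x1,x4,x6},{x2,x4,x5},{x4,x5,x6}} V14={{x4},{x1,x4},{x1,x6},{x2,x4},{x4,x5},{x4,x6},{x1,x4,x6},{x2,x4,x5},{x4,x5,x6}} V15={{x4},{x1,x4},{x2,x4},{x4,x5},{x4,x6},{x1,x4,x6},{x2,x4,x5},{x4,x5,x6}} V23={{x4},{x1,x4},{x2,x4},{x3,x5},{x4,x5},{x4,x6},{x1,x4,x6},{x2,x3,x5},{x2,x4,x5},{x4,x5,x6}} V24={{x3},{x4},{x1,x4},{x2,x3},{x2,x4},{x3,x5},{x4,x5},{x4,x6},{x1,x4,x6},{x2,x3,x5},{x2,x4,x5},{x4,x5,x6}} V25={{x4},{x1,x4},{x2,x3},{x2,x4},{x4,x5},{x4,x6},{x1,x4,x6},{x2,x3,x5},{x2,x4,x5},{x4,x5,x6}} V34={{x4},{x6},{x1,x4},{x1,x6},{x2,x4},{x2,x6},{x3,x5},{x4,x5},{x4,x6},{x5,x6},{x1,x4,x6},{x2,x3,x5},{x2,x4,x5},{x4,x5,x6}} V35={{x4},{x1,x4},{x2,x4},{x2,x5},{x2,x6},{x4,x5},{x4,x6},{x1,x4,x6},{x2,x3,x5},{x2,x4,x5},{x4,x5,x6}} V45={{x4},{x1,x4},{x2,x3},{x2,x4},{x2,x6},{x4,x5},{x4,x6},{x1,x4,x6},{x2,x3,x5},{x2,x4,x5},{x4,x5,x6}}
  V123={{x4},{x1,x4},{x2,x4},{x4,x5},{x4,x6},{x1,x4,x6},{x2,x4,x5},{x4,x5,x6}} V124={{x4},{x1,x4},{x2,x4},{x4,x5},{x4,x6},{x1,x4,x6},{x2,x4,x5},{x4,x5,x6}} V125={{x4},{x1,x4},{x2,x4},{x4,x5},{x4,x6},{x1,x4,x6},{x2,x4,x5},{x4,x5,x6}} V134={{x4},{x1,x4},{x1,x6},{x2,x4},{x4,x5},{x4,x6},{x1,x4,x6},{x2,x4,x5},{x4,x5,x6}} V135={{x4},{x1,x4},{x2,x4},{x4,x5},{x4,x6},{x1,x4,x6},{x2,x4,x5},{x4,x5,x6}} V145={{x4},{x1,x4},{x2,x4},{x4,x5},{x4,x6},{x1,x4,x6},{x2,x4,x5},{x4,x5,x6}} V234={{x4},{x1,x4},{x2,x4},{x3,x5},{x4,x5},{x4,x6},{x1,x4,x6},{x2,x3,x5},{x2,x4,x5},{x4,x5,x6}} V235={{x4},{x1,x4},{x2,x4},{x4,x5},{x4,x6},{x1,x4,x6},{x2,x3,x5},{x2,x4,x5},{x4,x5,x6}} V245={{x4},{x1,x4},{x2,x3},{x2,x4},{x4,x5},{x4,x6},{x1,x4,x6},{x2,x3,x5},{x2,x4,x5},{x4,x5,x6}} V345={{x4},{x1,x4},{x2,x4},{x2,x6},{x4,x5},{x4,x6},{x1,x4,x6},{x2,x3,x5},{x2,x4,x5},{x4,x5,x6}}
  V1234={{x4},{x1,x4},{x2,x4},{x4,x5},{x4,x6},{x1,x4,x6},{x2,x4,x5},{x4,x5,x6}} V1235={{x4},{x1,x4},{x2,x4},{x4,x5},{x4,x6},{x1,x4,x6},{x2,x4,x5},{x4,x5,x6}} V1245={{x4},{x1,x4},{x2,x4},{x4,x5},{x4,x6},{x1,x4,x6},{x2,x4,x5},{x4,x5,x6}} V1345={{x4},{x1,x4},{x2,x4},{x4,x5},{x4,x6},{x1,x4,x6},{x2,x4,x5},{x4,x5,x6}} V2345={{x4},{x1,x4},{x2,x4},{x4,x5},{x4,x6},{x1,x4,x6},{x2,x3,x5},{x2,x4,x5},{x4,x5,x6}}
  V12345={{x4},{x1,x4},{x2,x4},{x4,x5},{x4,x6},{x1,x4,x6},{x2,x4,x5},{x4,x5,x6}}
components per intersection:
  V1: {{x1},{x4},{x1,x4},{x1,x6},{x2,x4},{x4,x5},{x4,x6},{x1,x4,x6},{x2,x4,x5},{x4,x5,x6}}
  V2: {{x3},{x2,x3},{x3,x5},{x2,x3,x5}} {{x4},{x1,x4},{x2,x4},{x4,x5},{x4,x6},{x1,x4,x6},{x2,x4,x5},{x4,x5,x6}}
  V3: {{x4},{x5},{x6},{x1,x4},{x1,x6},{x2,x4},{x2,x5},{x2,x6},{x3,x5},{x4,x5},{x4,x6},{x5,x6},{x1,x4,x6},{x2,x3,x5},{x2,x4,x5},{x4,x5,x6}}
  V4: {{x3},{x2,x3},{x3,x5},{x2,x3,x5}} {{x4},{x6},{x1,x4},{x1,x6},{x2,x4},{x2,x6},{x4,x5},{x4,x6},{x5,x6},{x1,x4,x6},{x2,x4,x5},{x4,x5,x6}}
  V5: {{x2},{x4},{x1,x4},{x2,x3},{x2,x4},{x2,x5},{x2,x6},{x4,x5},{x4,x6},{x1,x4,x6},{x2,x3,x5},{x2,x4,x5},{x4,x5,x6}}
  V12: {{x4},{x1,x4},{x2,x4},{x4,x5},{x4,x6},{x1,x4,x6},{x2,x4,x5},{x4,x5,x6}}
  V13: {{x4},{x1,x4},{x1,x6},{x2,x4},{x4,x5},{x4,x6},{x1,x4,x6},{x2,x4,x5},{x4,x5,x6}}
  V14: {{x4},{x1,x4},{x1,x6},{x2,x4},{x4,x5},{x4,x6},{x1,x4,x6},{x2,x4,x5},{x4,x5,x6}}
  V15: {{x4},{x1,x4},{x2,x4},{x4,x5},{x4,x6},{x1,x4,x6},{x2,x4,x5},{x4,x5,x6}}
  V23: {{x4},{x1,x4},{x2,x4},{x4,x5},{x4,x6},{x1,x4,x6},{x2,x4,x5},{x4,x5,x6}} {{x3,x5},{x2,x3,x5}}
  V24: {{x3},{x2,x3},{x3,x5},{x2,x3,x5}} {{x4},{x1,x4},{x2,x4},{x4,x5},{x4,x6},{x1,x4,x6},{x2,x4,x5},{x4,x5,x6}}
  V25: {{x4},{x1,x4},{x2,x4},{x4,x5},{x4,x6},{x1,x4,x6},{x2,x4,x5},{x4,x5,x6}} {{x2,x3},{x2,x3,x5}}
  V34: {{x4},{x6},{x1,x4},{x1,x6},{x2,x4},{x2,x6},{x4,x5},{x4,x6},{x5,x6},{x1,x4,x6},{x2,x4,x5},{x4,x5,x6}} {{x3,x5},{x2,x3,x5}}
  V35: {{x4},{x1,x4},{x2,x4},{x2,x5},{x4,x5},{x4,x6},{x1,x4,x6},{x2,x3,x5},{x2,x4,x5},{x4,x5,x6}} {{x2,x6}}
  V45: {{x4},{x1,x4},{x2,x4},{x4,x5},{x4,x6},{x1,x4,x6},{x2,x4,x5},{x4,x5,x6}} {{x2,x3},{x2,x3,x5}} {{x2,x6}}
  V123: {{x4},{x1,x4},{x2,x4},{x4,x5},{x4,x6},{x1,x4,x6},{x2,x4,x5},{x4,x5,x6}}
  V124: {{x4},{x1,x4},{x2,x4},{x4,x5},{x4,x6},{x1,x4,x6},{x2,x4,x5},{x4,x5,x6}}
  V125: {{x4},{x1,x4},{x2,x4},{x4,x5},{x4,x6},{x1,x4,x6},{x2,x4,x5},{x4,x5,x6}}
  V134: {{x4},{x1,x4},{x1,x6},{x2,x4},{x4,x5},{x4,x6},{x1,x4,x6},{x2,x4,x5},{x4,x5,x6}}
  V135: {{x4},{x1,x4},{x2,x4},{x4,x5},{x4,x6},{x1,x4,x6},{x2,x4,x5},{x4,x5,x6}}
  V145: {{x4},{x1,x4},{x2,x4},{x4,x5},{x4,x6},{x1,x4,x6},{x2,x4,x5},{x4,x5,x6}}
  V234: {{x4},{x1,x4},{x2,x4},{x4,x5},{x4,x6},{x1,x4,x6},{x2,x4,x5},{x4,x5,x6}} {{x3,x5},{x2,x3,x5}}
  V235: {{x4},{x1,x4},{x2,x4},{x4,x5},{x4,x6},{x1,x4,x6},{x2,x4,x5},{x4,x5,x6}} {{x2,x3,x5}}
  V245: {{x4},{x1,x4},{x2,x4},{x4,x5},{x4,x6},{x1,x4,x6},{x2,x4,x5},{x4,x5,x6}} {{x2,x3},{x2,x3,x5}}
  V345: {{x4},{x1,x4},{x2,x4},{x4,x5},{x4,x6},{x1,x4,x6},{x2,x4,x5},{x4,x5,x6}} {{x2,x6}} {{x2,x3,x5}}
  V1234: {{x4},{x1,x4},{x2,x4},{x4,x5},{x4,x6},{x1,x4,x6},{x2,x4,x5},{x4,x5,x6}}
  V1235: {{x4},{x1,x4},{x2,x4},{x4,x5},{x4,x6},{x1,x4,x6},{x2,x4,x5},{x4,x5,x6}}
  V1245: {{x4},{x1,x4},{x2,x4},{x4,x5},{x4,x6},{x1,x4,x6},{x2,x4,x5},{x4,x5,x6}}
  V1345: {{x4},{x1,x4},{x2,x4},{x4,x5},{x4,x6},{x1,x4,x6},{x2,x4,x5},{x4,x5,x6}}
  V2345: {{x4},{x1,x4},{x2,x4},{x4,x5},{x4,x6},{x1,x4,x6},{x2,x4,x5},{x4,x5,x6}} {{x2,x3,x5}}
  V12345: {{x4},{x1,x4},{x2,x4},{x4,x5},{x4,x6},{x1,x4,x6},{x2,x4,x5},{x4,x5,x6}}
C dims 7,17,15,6; δ0: rk 6, SNF 1^6; δ1: rk 10, SNF 1^10; δ2: rk 5, SNF 1^5
Ȟ^0: (7−6)−0=1 ⇒ Z
Ȟ^1: (17−10)−6=1 ⇒ Z
Ȟ^2: (15−5)−10=0 ⇒ 0

Ȟ^0 ≅ Z; Ȟ^1 ≅ Z; Ȟ^2 ≅ 0


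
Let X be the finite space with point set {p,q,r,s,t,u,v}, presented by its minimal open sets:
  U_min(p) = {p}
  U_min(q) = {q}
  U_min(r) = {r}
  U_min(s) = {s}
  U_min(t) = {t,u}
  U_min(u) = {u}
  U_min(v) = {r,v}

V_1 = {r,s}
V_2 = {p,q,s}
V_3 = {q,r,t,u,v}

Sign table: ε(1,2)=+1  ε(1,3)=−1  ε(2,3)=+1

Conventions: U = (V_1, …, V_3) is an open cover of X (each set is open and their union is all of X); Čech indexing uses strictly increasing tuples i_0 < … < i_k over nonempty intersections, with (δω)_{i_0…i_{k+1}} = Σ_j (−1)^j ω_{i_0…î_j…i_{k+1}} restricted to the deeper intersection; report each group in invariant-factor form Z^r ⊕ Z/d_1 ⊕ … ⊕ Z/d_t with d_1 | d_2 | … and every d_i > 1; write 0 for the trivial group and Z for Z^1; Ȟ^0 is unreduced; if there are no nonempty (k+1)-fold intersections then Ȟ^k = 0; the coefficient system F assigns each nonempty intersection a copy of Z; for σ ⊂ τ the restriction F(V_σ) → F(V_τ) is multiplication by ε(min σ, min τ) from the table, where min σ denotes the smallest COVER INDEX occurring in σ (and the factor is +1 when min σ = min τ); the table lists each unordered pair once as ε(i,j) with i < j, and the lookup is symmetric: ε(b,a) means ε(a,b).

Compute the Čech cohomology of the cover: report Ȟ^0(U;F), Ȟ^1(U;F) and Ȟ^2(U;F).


Ȟ^0 = 0,  Ȟ^1 = Z/2,  Ȟ^2 = 0

intersection data:
  V12={s} V13={r} V23={q}
C dims 3,3; δ0: rk 3, SNF 1^2·2
Ȟ^0 = (3 − 3) − 0 = 0, so Ȟ^0 ≅ 0
Ȟ^1 = (3 − 0) − 3 = 0 plus torsion [2], so Ȟ^1 ≅ Z/2
Ȟ^2 = (0 − 0) − 0 = 0, so Ȟ^2 ≅ 0


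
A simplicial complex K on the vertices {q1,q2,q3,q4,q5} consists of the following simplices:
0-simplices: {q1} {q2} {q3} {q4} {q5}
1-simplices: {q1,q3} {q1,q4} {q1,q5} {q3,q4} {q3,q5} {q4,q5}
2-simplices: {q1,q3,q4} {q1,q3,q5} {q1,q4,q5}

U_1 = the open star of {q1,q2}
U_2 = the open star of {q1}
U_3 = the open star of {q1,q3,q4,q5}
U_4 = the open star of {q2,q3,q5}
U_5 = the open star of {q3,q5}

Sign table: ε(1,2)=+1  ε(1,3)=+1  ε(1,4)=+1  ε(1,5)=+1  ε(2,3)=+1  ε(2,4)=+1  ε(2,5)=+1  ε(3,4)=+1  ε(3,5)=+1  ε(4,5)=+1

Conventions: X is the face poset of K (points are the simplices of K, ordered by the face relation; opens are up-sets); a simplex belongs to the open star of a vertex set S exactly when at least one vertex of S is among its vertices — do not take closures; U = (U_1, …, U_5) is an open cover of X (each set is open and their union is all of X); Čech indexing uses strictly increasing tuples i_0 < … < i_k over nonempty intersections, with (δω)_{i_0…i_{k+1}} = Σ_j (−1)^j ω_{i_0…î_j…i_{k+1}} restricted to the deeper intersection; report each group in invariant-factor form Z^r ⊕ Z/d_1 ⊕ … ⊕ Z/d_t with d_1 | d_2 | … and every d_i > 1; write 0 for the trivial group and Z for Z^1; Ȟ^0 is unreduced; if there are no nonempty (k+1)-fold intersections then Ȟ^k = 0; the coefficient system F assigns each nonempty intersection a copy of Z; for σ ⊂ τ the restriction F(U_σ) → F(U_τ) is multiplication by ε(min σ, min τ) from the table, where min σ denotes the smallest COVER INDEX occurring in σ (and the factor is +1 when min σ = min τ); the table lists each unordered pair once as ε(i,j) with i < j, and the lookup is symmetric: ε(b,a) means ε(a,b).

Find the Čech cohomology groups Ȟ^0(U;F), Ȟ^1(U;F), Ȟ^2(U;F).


nerve of the cover:
  U1={{q1},{q2},{q1,q3},{q1,q4},{q1,q5},{q1,q3,q4},{q1,q3,q5},{q1,q4,q5}} U2={{q1},{q1,q3},{q1,q4},{q1,q5},{q1,q3,q4},{q1,q3,q5},{q1,q4,q5}} U3={{q1},{q3},{q4},{q5},{q1,q3},{q1,q4},{q1,q5},{q3,q4},{q3,q5},{q4,q5},{q1,q3,q4},{q1,q3,q5},{q1,q4,q5}} U4={{q2},{q3},{q5},{q1,q3},{q1,q5},{q3,q4},{q3,q5},{q4,q5},{q1,q3,q4},{q1,q3,q5},{q1,q4,q5}} U5={{q3},{q5},{q1,q3},{q1,q5},{q3,q4},{q3,q5},{q4,q5},{q1,q3,q4},{q1,q3,q5},{q1,q4,q5}}
  U12={{q1},{q1,q3},{q1,q4},{q1,q5},{q1,q3,q4},{q1,q3,q5},{q1,q4,q5}} U13={{q1},{q1,q3},{q1,q4},{q1,q5},{q1,q3,q4},{q1,q3,q5},{q1,q4,q5}} U14={{q2},{q1,q3},{q1,q5},{q1,q3,q4},{q1,q3,q5},{q1,q4,q5}} U15={{q1,q3},{q1,q5},{q1,q3,q4},{q1,q3,q5},{q1,q4,q5}} U23={{q1},{q1,q3},{q1,q4},{q1,q5},{q1,q3,q4},{q1,q3,q5},{q1,q4,q5}} U24={{q1,q3},{q1,q5},{q1,q3,q4},{q1,q3,q5},{q1,q4,q5}} U25={{q1,q3},{q1,q5},{q1,q3,q4},{q1,q3,q5},{q1,q4,q5}} U34={{q3},{q5},{q1,q3},{q1,q5},{q3,q4},{q3,q5},{q4,q5},{q1,q3,q4},{q1,q3,q5},{q1,q4,q5}} U35={{q3},{q5},{q1,q3},{q1,q5},{q3,q4},{q3,q5},{q4,q5},{q1,q3,q4},{q1,q3,q5},{q1,q4,q5}} U45={{q3},{q5},{q1,q3},{q1,q5},{q3,q4},{q3,q5},{q4,q5},{q1,q3,q4},{q1,q3,q5},{q1,q4,q5}}
  U123={{q1},{q1,q3},{q1,q4},{q1,q5},{q1,q3,q4},{q1,q3,q5},{q1,q4,q5}} U124={{q1,q3},{q1,q5},{q1,q3,q4},{q1,q3,q5},{q1,q4,q5}} U125={{q1,q3},{q1,q5},{q1,q3,q4},{q1,q3,q5},{q1,q4,q5}} U134={{q1,q3},{q1,q5},{q1,q3,q4},{q1,q3,q5},{q1,q4,q5}} U135={{q1,q3},{q1,q5},{q1,q3,q4},{q1,q3,q5},{q1,q4,q5}} U145={{q1,q3},{q1,q5},{q1,q3,q4},{q1,q3,q5},{q1,q4,q5}} U234={{q1,q3},{q1,q5},{q1,q3,q4},{q1,q3,q5},{q1,q4,q5}} U235={{q1,q3},{q1,q5},{q1,q3,q4},{q1,q3,q5},{q1,q4,q5}} U245={{q1,q3},{q1,q5},{q1,q3,q4},{q1,q3,q5},{q1,q4,q5}} U345={{q3},{q5},{q1,q3},{q1,q5},{q3,q4},{q3,q5},{q4,q5},{q1,q3,q4},{q1,q3,q5},{q1,q4,q5}}
  U1234={{q1,q3},{q1,q5},{q1,q3,q4},{q1,q3,q5},{q1,q4,q5}} U1235={{q1,q3},{q1,q5},{q1,q3,q4},{q1,q3,q5},{q1,q4,q5}} U1245={{q1,q3},{q1,q5},{q1,q3,q4},{q1,q3,q5},{q1,q4,q5}} U1345={{q1,q3},{q1,q5},{q1,q3,q4},{q1,q3,q5},{q1,q4,q5}} U2345={{q1,q3},{q1,q5},{q1,q3,q4},{q1,q3,q5},{q1,q4,q5}}
  U12345={{q1,q3},{q1,q5},{q1,q3,q4},{q1,q3,q5},{q1,q4,q5}}
C dims 5,10,10,5; δ0: rk 4, SNF 1^4; δ1: rk 6, SNF 1^6; δ2: rk 4, SNF 1^4
Ȟ^0 = (5 − 4) − 0 = 1, so Ȟ^0 ≅ Z
Ȟ^1 = (10 − 6) − 4 = 0, so Ȟ^1 ≅ 0
Ȟ^2 = (10 − 4) − 6 = 0, so Ȟ^2 ≅ 0

Ȟ^0(U;F) ≅ Z, Ȟ^1(U;F) ≅ 0, Ȟ^2(U;F) ≅ 0


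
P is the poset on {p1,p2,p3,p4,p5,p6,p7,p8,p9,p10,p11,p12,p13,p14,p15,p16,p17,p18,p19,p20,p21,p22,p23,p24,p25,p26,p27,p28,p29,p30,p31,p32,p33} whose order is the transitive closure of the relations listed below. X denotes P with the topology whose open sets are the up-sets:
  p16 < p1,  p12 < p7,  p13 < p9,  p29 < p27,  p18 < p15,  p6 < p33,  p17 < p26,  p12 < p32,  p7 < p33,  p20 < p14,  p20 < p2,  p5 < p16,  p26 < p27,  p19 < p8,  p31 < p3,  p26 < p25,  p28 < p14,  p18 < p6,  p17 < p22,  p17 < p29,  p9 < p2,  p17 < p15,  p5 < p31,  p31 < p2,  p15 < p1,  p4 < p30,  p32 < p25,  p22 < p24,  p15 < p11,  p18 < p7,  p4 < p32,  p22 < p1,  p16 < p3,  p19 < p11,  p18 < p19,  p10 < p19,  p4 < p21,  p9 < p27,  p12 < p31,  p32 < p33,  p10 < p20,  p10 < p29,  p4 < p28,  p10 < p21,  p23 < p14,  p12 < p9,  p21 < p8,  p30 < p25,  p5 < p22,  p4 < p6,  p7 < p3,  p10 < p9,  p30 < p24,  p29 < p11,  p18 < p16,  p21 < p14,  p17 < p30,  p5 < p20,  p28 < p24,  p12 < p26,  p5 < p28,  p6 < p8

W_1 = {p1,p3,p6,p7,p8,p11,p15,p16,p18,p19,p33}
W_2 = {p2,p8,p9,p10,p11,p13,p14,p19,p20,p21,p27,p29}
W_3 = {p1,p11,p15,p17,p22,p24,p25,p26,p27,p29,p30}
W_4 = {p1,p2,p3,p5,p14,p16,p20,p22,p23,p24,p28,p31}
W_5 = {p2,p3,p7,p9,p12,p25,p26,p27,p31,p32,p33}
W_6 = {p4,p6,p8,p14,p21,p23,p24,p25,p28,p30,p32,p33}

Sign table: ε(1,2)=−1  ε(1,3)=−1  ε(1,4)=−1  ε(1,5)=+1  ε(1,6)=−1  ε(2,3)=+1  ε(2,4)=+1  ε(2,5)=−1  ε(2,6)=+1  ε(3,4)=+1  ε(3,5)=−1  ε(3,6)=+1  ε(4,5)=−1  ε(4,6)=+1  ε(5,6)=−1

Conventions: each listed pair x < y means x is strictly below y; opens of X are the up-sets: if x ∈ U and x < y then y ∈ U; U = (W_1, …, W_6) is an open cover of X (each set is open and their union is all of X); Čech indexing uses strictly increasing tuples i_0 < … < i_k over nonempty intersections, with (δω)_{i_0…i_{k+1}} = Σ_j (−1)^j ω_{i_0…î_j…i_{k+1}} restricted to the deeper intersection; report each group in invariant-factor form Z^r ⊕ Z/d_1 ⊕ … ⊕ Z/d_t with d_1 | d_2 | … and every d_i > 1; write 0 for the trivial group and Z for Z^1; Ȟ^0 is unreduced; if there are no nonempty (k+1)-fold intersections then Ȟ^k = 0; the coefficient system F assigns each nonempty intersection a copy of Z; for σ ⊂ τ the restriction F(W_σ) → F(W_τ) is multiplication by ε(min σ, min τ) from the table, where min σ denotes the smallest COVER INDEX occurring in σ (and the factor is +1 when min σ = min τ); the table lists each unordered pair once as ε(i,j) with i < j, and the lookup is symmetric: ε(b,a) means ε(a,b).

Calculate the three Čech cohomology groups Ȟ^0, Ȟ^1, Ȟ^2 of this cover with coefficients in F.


cover nerve:
  W12={p8,p11,p19} W13={p1,p11,p15} W14={p1,p3,p16} W15={p3,p7,p33} W16={p6,p8,p33} W23={p11,p27,p29} W24={p2,p14,p20} W25={p2,p9,p27} W26={p8,p14,p21} W34={p1,p22,p24} W35={p25,p26,p27} W36={p24,p25,p30} W45={p2,p3,p31} W46={p14,p23,p24,p28} W56={p25,p32,p33}
  W123={p11} W126={p8} W134={p1} W145={p3} W156={p33} W235={p27} W245={p2} W246={p14} W346={p24} W356={p25}
C dims 6,15,10; δ0: rk 5, SNF 1^5; δ1: rk 10, SNF 1^9·2
Ȟ^0: (6−5)−0=1 ⇒ Z
Ȟ^1: (15−10)−5=0 ⇒ 0
Ȟ^2: (10−0)−10=0 plus torsion [2] ⇒ Z/2

Ȟ^0(U;F) ≅ Z; Ȟ^1(U;F) ≅ 0; Ȟ^2(U;F) ≅ Z/2


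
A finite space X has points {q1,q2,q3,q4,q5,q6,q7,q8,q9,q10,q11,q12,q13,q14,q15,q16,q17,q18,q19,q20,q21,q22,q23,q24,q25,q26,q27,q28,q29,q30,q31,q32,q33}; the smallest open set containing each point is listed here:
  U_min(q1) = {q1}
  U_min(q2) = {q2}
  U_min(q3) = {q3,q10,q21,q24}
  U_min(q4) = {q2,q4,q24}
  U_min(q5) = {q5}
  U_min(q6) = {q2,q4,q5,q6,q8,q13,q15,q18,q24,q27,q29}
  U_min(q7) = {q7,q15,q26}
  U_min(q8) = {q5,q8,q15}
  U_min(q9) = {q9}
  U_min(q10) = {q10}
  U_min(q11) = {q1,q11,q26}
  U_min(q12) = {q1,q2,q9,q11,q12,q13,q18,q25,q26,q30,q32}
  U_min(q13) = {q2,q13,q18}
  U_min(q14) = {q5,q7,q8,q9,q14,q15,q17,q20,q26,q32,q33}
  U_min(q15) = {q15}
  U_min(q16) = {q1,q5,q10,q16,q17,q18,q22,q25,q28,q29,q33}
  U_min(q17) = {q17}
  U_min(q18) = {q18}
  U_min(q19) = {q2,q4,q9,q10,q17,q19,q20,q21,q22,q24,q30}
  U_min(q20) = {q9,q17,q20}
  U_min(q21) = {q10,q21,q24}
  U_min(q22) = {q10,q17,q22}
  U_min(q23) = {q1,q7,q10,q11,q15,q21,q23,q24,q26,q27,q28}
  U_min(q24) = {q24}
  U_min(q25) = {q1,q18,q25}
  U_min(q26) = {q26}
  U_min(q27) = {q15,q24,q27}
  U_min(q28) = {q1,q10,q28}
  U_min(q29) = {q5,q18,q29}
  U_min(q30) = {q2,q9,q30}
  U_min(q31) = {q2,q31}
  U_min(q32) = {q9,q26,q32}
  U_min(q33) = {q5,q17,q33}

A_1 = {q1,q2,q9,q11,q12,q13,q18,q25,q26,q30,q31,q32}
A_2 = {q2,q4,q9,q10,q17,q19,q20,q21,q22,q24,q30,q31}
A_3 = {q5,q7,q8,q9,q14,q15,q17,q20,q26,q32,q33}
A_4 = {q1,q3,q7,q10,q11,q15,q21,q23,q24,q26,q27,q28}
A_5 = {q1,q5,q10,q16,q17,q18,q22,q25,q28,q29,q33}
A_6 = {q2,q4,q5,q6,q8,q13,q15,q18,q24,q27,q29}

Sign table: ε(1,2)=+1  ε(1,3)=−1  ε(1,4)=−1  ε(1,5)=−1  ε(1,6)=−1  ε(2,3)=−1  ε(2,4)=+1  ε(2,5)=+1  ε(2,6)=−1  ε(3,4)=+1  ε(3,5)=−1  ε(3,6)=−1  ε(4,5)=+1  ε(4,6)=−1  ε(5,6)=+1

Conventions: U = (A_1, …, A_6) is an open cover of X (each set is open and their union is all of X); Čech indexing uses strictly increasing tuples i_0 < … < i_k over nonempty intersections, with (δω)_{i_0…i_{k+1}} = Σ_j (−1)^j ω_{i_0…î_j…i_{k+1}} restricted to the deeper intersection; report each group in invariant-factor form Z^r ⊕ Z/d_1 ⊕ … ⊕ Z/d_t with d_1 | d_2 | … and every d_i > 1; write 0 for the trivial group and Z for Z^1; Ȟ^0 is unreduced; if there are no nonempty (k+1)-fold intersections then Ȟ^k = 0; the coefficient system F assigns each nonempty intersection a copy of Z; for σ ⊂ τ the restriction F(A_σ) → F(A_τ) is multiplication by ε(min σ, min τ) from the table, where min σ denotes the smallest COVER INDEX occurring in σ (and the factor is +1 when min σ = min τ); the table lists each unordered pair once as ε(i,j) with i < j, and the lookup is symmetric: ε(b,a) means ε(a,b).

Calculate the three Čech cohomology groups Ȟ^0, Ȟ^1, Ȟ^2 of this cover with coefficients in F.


nonempty intersections:
  A12={q2,q9,q30,q31} A13={q9,q26,q32} A14={q1,q11,q26} A15={q1,q18,q25} A16={q2,q13,q18} A23={q9,q17,q20} A24={q10,q21,q24} A25={q10,q17,q22} A26={q2,q4,q24} A34={q7,q15,q26} A35={q5,q17,q33} A36={q5,q8,q15} A45={q1,q10,q28} A46={q15,q24,q27} A56={q5,q18,q29}
  A123={q9} A126={q2} A134={q26} A145={q1} A156={q18} A235={q17} A245={q10} A246={q24} A346={q15} A356={q5}
C dims 6,15,10; δ0: rk 6, SNF 1^5·2; δ1: rk 9, SNF 1^9
Ȟ^0: (6−6)−0=0 ⇒ 0
Ȟ^1: (15−9)−6=0 plus torsion [2] ⇒ Z/2
Ȟ^2: (10−0)−9=1 ⇒ Z

Ȟ^0 = 0; Ȟ^1 = Z/2; Ȟ^2 = Z


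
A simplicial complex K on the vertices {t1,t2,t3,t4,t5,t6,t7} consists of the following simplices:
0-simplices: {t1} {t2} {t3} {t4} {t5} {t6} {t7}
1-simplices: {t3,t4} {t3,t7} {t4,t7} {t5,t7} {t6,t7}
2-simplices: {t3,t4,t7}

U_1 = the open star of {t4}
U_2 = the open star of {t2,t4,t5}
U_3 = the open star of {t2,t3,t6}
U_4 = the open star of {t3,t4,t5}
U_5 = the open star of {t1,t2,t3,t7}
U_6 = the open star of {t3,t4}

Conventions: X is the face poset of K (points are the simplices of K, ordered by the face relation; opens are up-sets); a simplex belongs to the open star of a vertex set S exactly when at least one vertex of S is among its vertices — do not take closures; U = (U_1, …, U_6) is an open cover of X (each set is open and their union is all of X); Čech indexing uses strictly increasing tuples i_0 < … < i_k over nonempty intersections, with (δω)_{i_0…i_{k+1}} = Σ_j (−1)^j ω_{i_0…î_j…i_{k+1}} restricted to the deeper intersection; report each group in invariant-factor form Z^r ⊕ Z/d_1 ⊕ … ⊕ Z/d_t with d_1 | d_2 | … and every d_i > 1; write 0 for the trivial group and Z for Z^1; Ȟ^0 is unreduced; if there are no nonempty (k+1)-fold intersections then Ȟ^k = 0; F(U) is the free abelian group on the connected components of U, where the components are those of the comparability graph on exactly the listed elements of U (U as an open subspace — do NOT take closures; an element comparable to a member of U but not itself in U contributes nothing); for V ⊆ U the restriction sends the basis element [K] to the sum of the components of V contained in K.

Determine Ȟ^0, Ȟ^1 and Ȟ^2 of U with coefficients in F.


nerve of the cover:
  U1={{t4},{t3,t4},{t4,t7},{t3,t4,t7}} U2={{t2},{t4},{t5},{t3,t4},{t4,t7},{t5,t7},{t3,t4,t7}} U3={{t2},{t3},{t6},{t3,t4},{t3,t7},{t6,t7},{t3,t4,t7}} U4={{t3},{t4},{t5},{t3,t4},{t3,t7},{t4,t7},{t5,t7},{t3,t4,t7}} U5={{t1},{t2},{t3},{t7},{t3,t4},{t3,t7},{t4,t7},{t5,t7},{t6,t7},{t3,t4,t7}} U6={{t3},{t4},{t3,t4},{t3,t7},{t4,t7},{t3,t4,t7}}
  U12={{t4},{t3,t4},{t4,t7},{t3,t4,t7}} U13={{t3,t4},{t3,t4,t7}} U14={{t4},{t3,t4},{t4,t7},{t3,t4,t7}} U15={{t3,t4},{t4,t7},{t3,t4,t7}} U16={{t4},{t3,t4},{t4,t7},{t3,t4,t7}} U23={{t2},{t3,t4},{t3,t4,t7}} U24={{t4},{t5},{t3,t4},{t4,t7},{t5,t7},{t3,t4,t7}} U25={{t2},{t3,t4},{t4,t7},{t5,t7},{t3,t4,t7}} U26={{t4},{t3,t4},{t4,t7},{t3,t4,t7}} U34={{t3},{t3,t4},{t3,t7},{t3,t4,t7}} U35={{t2},{t3},{t3,t4},{t3,t7},{t6,t7},{t3,t4,t7}} U36={{t3},{t3,t4},{t3,t7},{t3,t4,t7}} U45={{t3},{t3,t4},{t3,t7},{t4,t7},{t5,t7},{t3,t4,t7}} U46={{t3},{t4},{t3,t4},{t3,t7},{t4,t7},{t3,t4,t7}} U56={{t3},{t3,t4},{t3,t7},{t4,t7},{t3,t4,t7}}
  U123={{t3,t4},{t3,t4,t7}} U124={{t4},{t3,t4},{t4,t7},{t3,t4,t7}} U125={{t3,t4},{t4,t7},{t3,t4,t7}} U126={{t4},{t3,t4},{t4,t7},{t3,t4,t7}} U134={{t3,t4},{t3,t4,t7}} U135={{t3,t4},{t3,t4,t7}} U136={{t3,t4},{t3,t4,t7}} U145={{t3,t4},{t4,t7},{t3,t4,t7}} U146={{t4},{t3,t4},{t4,t7},{t3,t4,t7}} U156={{t3,t4},{t4,t7},{t3,t4,t7}} U234={{t3,t4},{t3,t4,t7}} U235={{t2},{t3,t4},{t3,t4,t7}} U236={{t3,t4},{t3,t4,t7}} U245={{t3,t4},{t4,t7},{t5,t7},{t3,t4,t7}} U246={{t4},{t3,t4},{t4,t7},{t3,t4,t7}} U256={{t3,t4},{t4,t7},{t3,t4,t7}} U345={{t3},{t3,t4},{t3,t7},{t3,t4,t7}} U346={{t3},{t3,t4},{t3,t7},{t3,t4,t7}} U356={{t3},{t3,t4},{t3,t7},{t3,t4,t7}} U456={{t3},{t3,t4},{t3,t7},{t4,t7},{t3,t4,t7}}
  U1234={{t3,t4},{t3,t4,t7}} U1235={{t3,t4},{t3,t4,t7}} U1236={{t3,t4},{t3,t4,t7}} U1245={{t3,t4},{t4,t7},{t3,t4,t7}} U1246={{t4},{t3,t4},{t4,t7},{t3,t4,t7}} U1256={{t3,t4},{t4,t7},{t3,t4,t7}} U1345={{t3,t4},{t3,t4,t7}} U1346={{t3,t4},{t3,t4,t7}} U1356={{t3,t4},{t3,t4,t7}} U1456={{t3,t4},{t4,t7},{t3,t4,t7}} U2345={{t3,t4},{t3,t4,t7}} U2346={{t3,t4},{t3,t4,t7}} U2356={{t3,t4},{t3,t4,t7}} U2456={{t3,t4},{t4,t7},{t3,t4,t7}} U3456={{t3},{t3,t4},{t3,t7},{t3,t4,t7}}
  U12345={{t3,t4},{t3,t4,t7}} U12346={{t3,t4},{t3,t4,t7}} U12356={{t3,t4},{t3,t4,t7}} U12456={{t3,t4},{t4,t7},{t3,t4,t7}} U13456={{t3,t4},{t3,t4,t7}} U23456={{t3,t4},{t3,t4,t7}}
  U123456={{t3,t4},{t3,t4,t7}}
components per intersection:
  U1: {{t4},{t3,t4},{t4,t7},{t3,t4,t7}}
  U2: {{t2}} {{t4},{t3,t4},{t4,t7},{t3,t4,t7}} {{t5},{t5,t7}}
  U3: {{t2}} {{t3},{t3,t4},{t3,t7},{t3,t4,t7}} {{t6},{t6,t7}}
  U4: {{t3},{t4},{t3,t4},{t3,t7},{t4,t7},{t3,t4,t7}} {{t5},{t5,t7}}
  U5: {{t1}} {{t2}} {{t3},{t7},{t3,t4},{t3,t7},{t4,t7},{t5,t7},{t6,t7},{t3,t4,t7}}
  U6: {{t3},{t4},{t3,t4},{t3,t7},{t4,t7},{t3,t4,t7}}
  U12: {{t4},{t3,t4},{t4,t7},{t3,t4,t7}}
  U13: {{t3,t4},{t3,t4,t7}}
  U14: {{t4},{t3,t4},{t4,t7},{t3,t4,t7}}
  U15: {{t3,t4},{t4,t7},{t3,t4,t7}}
  U16: {{t4},{t3,t4},{t4,t7},{t3,t4,t7}}
  U23: {{t2}} {{t3,t4},{t3,t4,t7}}
  U24: {{t4},{t3,t4},{t4,t7},{t3,t4,t7}} {{t5},{t5,t7}}
  U25: {{t2}} {{t3,t4},{t4,t7},{t3,t4,t7}} {{t5,t7}}
  U26: {{t4},{t3,t4},{t4,t7},{t3,t4,t7}}
  U34: {{t3},{t3,t4},{t3,t7},{t3,t4,t7}}
  U35: {{t2}} {{t3},{t3,t4},{t3,t7},{t3,t4,t7}} {{t6,t7}}
  U36: {{t3},{t3,t4},{t3,t7},{t3,t4,t7}}
  U45: {{t3},{t3,t4},{t3,t7},{t4,t7},{t3,t4,t7}} {{t5,t7}}
  U46: {{t3},{t4},{t3,t4},{t3,t7},{t4,t7},{t3,t4,t7}}
  U56: {{t3},{t3,t4},{t3,t7},{t4,t7},{t3,t4,t7}}
  U123: {{t3,t4},{t3,t4,t7}}
  U124: {{t4},{t3,t4},{t4,t7},{t3,t4,t7}}
  U125: {{t3,t4},{t4,t7},{t3,t4,t7}}
  U126: {{t4},{t3,t4},{t4,t7},{t3,t4,t7}}
  U134: {{t3,t4},{t3,t4,t7}}
  U135: {{t3,t4},{t3,t4,t7}}
  U136: {{t3,t4},{t3,t4,t7}}
  U145: {{t3,t4},{t4,t7},{t3,t4,t7}}
  U146: {{t4},{t3,t4},{t4,t7},{t3,t4,t7}}
  U156: {{t3,t4},{t4,t7},{t3,t4,t7}}
  U234: {{t3,t4},{t3,t4,t7}}
  U235: {{t2}} {{t3,t4},{t3,t4,t7}}
  U236: {{t3,t4},{t3,t4,t7}}
  U245: {{t3,t4},{t4,t7},{t3,t4,t7}} {{t5,t7}}
  U246: {{t4},{t3,t4},{t4,t7},{t3,t4,t7}}
  U256: {{t3,t4},{t4,t7},{t3,t4,t7}}
  U345: {{t3},{t3,t4},{t3,t7},{t3,t4,t7}}
  U346: {{t3},{t3,t4},{t3,t7},{t3,t4,t7}}
  U356: {{t3},{t3,t4},{t3,t7},{t3,t4,t7}}
  U456: {{t3},{t3,t4},{t3,t7},{t4,t7},{t3,t4,t7}}
  U1234: {{t3,t4},{t3,t4,t7}}
  U1235: {{t3,t4},{t3,t4,t7}}
  U1236: {{t3,t4},{t3,t4,t7}}
  U1245: {{t3,t4},{t4,t7},{t3,t4,t7}}
  U1246: {{t4},{t3,t4},{t4,t7},{t3,t4,t7}}
  U1256: {{t3,t4},{t4,t7},{t3,t4,t7}}
  U1345: {{t3,t4},{t3,t4,t7}}
  U1346: {{t3,t4},{t3,t4,t7}}
  U1356: {{t3,t4},{t3,t4,t7}}
  U1456: {{t3,t4},{t4,t7},{t3,t4,t7}}
  U2345: {{t3,t4},{t3,t4,t7}}
  U2346: {{t3,t4},{t3,t4,t7}}
  U2356: {{t3,t4},{t3,t4,t7}}
  U2456: {{t3,t4},{t4,t7},{t3,t4,t7}}
  U3456: {{t3},{t3,t4},{t3,t7},{t3,t4,t7}}
  U12345: {{t3,t4},{t3,t4,t7}}
  U12346: {{t3,t4},{t3,t4,t7}}
  U12356: {{t3,t4},{t3,t4,t7}}
  U12456: {{t3,t4},{t4,t7},{t3,t4,t7}}
  U13456: {{t3,t4},{t3,t4,t7}}
  U23456: {{t3,t4},{t3,t4,t7}}
  U123456: {{t3,t4},{t3,t4,t7}}
C dims 13,22,22,15; δ0: rk 10, SNF 1^10; δ1: rk 12, SNF 1^12; δ2: rk 10, SNF 1^10
Ȟ^0 = (13 − 10) − 0 = 3, so Ȟ^0 ≅ Z^3
Ȟ^1 = (22 − 12) − 10 = 0, so Ȟ^1 ≅ 0
Ȟ^2 = (22 − 10) − 12 = 0, so Ȟ^2 ≅ 0

Ȟ^0 = Z^3; Ȟ^1 = 0; Ȟ^2 = 0
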